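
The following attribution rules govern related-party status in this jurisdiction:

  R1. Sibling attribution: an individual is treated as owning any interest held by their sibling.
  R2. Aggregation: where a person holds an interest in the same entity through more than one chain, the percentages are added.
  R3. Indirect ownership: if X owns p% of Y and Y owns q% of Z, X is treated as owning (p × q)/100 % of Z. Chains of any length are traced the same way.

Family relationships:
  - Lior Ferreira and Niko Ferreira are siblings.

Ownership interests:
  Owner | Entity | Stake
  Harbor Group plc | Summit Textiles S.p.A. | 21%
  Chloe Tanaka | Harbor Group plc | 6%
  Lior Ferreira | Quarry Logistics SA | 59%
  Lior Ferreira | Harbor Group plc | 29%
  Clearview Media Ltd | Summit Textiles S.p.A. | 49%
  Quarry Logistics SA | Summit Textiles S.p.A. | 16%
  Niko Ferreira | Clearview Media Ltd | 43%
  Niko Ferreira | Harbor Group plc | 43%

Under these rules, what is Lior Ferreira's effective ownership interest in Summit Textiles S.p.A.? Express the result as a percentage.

By sibling attribution (R1), Lior Ferreira is treated as also owning Niko Ferreira's interest in Harbor Group plc, giving 29% + 43% = 72%.
By sibling attribution (R1), Lior Ferreira is treated as owning Niko Ferreira's 43% interest in Clearview Media Ltd.
Chain via Quarry Logistics SA (R3): 59% × 16% = 9.44% of Summit Textiles S.p.A.
Chain via Harbor Group plc (R3): 72% × 21% = 15.12% of Summit Textiles S.p.A.
Chain via Clearview Media Ltd (R3): 43% × 49% = 21.07% of Summit Textiles S.p.A.
Aggregating (R2): 9.44% + 15.12% + 21.07% = 45.63%.

45.63%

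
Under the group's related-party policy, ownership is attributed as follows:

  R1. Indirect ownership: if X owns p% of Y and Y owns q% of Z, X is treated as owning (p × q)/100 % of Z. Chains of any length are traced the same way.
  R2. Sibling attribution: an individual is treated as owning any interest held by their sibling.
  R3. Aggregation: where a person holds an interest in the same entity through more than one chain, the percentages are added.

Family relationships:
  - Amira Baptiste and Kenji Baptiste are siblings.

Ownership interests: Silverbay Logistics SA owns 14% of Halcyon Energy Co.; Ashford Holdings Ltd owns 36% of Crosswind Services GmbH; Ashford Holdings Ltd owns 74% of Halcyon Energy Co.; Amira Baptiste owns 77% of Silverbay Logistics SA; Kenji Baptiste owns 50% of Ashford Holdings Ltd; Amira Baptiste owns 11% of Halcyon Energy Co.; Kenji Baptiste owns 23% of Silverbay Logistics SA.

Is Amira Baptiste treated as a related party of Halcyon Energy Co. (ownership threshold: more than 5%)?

By sibling attribution (R2), Amira Baptiste is treated as also owning Kenji Baptiste's interest in Silverbay Logistics SA, giving 77% + 23% = 100%.
By sibling attribution (R2), Amira Baptiste is treated as owning Kenji Baptiste's 50% interest in Ashford Holdings Ltd.
Chain via Silverbay Logistics SA (R1): 100% × 14% = 14% of Halcyon Energy Co.
Direct interest in Halcyon Energy Co: 11%.
Chain via Ashford Holdings Ltd (R1): 50% × 74% = 37% of Halcyon Energy Co.
Aggregating (R3): 14% + 11% + 37% = 62%.
62% exceeds the 5% threshold, so Amira is a related party to Halcyon Energy Co.

Yes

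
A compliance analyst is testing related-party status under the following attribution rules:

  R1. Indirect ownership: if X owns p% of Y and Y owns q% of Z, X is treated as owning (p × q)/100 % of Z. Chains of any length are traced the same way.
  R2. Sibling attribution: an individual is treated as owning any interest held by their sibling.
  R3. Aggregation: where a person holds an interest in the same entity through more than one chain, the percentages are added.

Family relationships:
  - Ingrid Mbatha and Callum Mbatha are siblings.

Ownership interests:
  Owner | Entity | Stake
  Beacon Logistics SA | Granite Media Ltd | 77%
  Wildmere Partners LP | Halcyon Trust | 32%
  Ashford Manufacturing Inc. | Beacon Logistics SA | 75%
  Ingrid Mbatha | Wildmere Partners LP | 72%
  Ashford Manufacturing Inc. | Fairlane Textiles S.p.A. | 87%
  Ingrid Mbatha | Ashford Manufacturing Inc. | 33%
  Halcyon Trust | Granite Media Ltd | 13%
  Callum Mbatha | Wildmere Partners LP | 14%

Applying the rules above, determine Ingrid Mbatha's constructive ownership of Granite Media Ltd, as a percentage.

22.6351%

By sibling attribution (R2), Ingrid Mbatha is treated as also owning Callum Mbatha's interest in Wildmere Partners LP, giving 72% + 14% = 86%.
Chain via Ashford Manufacturing Inc. → Beacon Logistics SA (R1): 33% × 75% × 77% = 19.0575% of Granite Media Ltd.
Chain via Wildmere Partners LP → Halcyon Trust (R1): 86% × 32% × 13% = 3.5776% of Granite Media Ltd.
Aggregating (R3): 19.0575% + 3.5776% = 22.6351%.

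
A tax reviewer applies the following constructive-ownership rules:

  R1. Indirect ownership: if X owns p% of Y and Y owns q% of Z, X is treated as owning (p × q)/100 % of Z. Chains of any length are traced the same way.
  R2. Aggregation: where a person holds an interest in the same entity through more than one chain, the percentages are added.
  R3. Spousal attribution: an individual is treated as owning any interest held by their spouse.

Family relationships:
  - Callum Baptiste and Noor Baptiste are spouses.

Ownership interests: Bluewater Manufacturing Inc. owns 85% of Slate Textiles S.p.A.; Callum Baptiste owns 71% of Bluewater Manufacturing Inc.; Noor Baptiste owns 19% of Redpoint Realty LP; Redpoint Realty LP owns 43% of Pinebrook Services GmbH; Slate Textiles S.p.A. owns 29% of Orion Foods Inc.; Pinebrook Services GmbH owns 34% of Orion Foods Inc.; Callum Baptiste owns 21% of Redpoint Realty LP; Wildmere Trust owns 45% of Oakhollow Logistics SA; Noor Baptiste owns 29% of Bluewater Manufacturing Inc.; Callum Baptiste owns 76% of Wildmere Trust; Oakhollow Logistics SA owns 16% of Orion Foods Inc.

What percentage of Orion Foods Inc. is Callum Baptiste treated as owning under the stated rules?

35.97%

By spousal attribution (R3), Callum Baptiste is treated as also owning Noor Baptiste's interest in Bluewater Manufacturing Inc, giving 71% + 29% = 100%.
By spousal attribution (R3), Callum Baptiste is treated as also owning Noor Baptiste's interest in Redpoint Realty LP, giving 21% + 19% = 40%.
Chain via Wildmere Trust → Oakhollow Logistics SA (R1): 76% × 45% × 16% = 5.472% of Orion Foods Inc.
Chain via Bluewater Manufacturing Inc. → Slate Textiles S.p.A. (R1): 100% × 85% × 29% = 24.65% of Orion Foods Inc.
Chain via Redpoint Realty LP → Pinebrook Services GmbH (R1): 40% × 43% × 34% = 5.848% of Orion Foods Inc.
Aggregating (R2): 5.472% + 24.65% + 5.848% = 35.97%.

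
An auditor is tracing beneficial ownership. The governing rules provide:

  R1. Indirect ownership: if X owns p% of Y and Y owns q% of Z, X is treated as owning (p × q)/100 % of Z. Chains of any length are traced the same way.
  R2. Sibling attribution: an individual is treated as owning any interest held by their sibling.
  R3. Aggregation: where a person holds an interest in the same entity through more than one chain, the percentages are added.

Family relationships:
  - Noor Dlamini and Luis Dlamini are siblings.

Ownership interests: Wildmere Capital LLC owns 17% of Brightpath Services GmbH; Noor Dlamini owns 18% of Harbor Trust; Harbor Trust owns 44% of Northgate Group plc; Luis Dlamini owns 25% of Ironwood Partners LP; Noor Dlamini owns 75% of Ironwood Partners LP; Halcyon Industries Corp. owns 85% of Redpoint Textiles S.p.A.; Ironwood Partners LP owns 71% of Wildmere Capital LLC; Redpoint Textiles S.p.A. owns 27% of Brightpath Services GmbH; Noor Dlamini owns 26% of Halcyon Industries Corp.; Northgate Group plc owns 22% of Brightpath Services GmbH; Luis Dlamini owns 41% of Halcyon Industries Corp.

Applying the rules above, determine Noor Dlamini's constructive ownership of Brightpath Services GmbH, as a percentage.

29.1889%

By sibling attribution (R2), Noor Dlamini is treated as also owning Luis Dlamini's interest in Halcyon Industries Corp, giving 26% + 41% = 67%.
By sibling attribution (R2), Noor Dlamini is treated as also owning Luis Dlamini's interest in Ironwood Partners LP, giving 75% + 25% = 100%.
Chain via Halcyon Industries Corp. → Redpoint Textiles S.p.A. (R1): 67% × 85% × 27% = 15.3765% of Brightpath Services GmbH.
Chain via Ironwood Partners LP → Wildmere Capital LLC (R1): 100% × 71% × 17% = 12.07% of Brightpath Services GmbH.
Chain via Harbor Trust → Northgate Group plc (R1): 18% × 44% × 22% = 1.7424% of Brightpath Services GmbH.
Aggregating (R3): 15.3765% + 12.07% + 1.7424% = 29.1889%.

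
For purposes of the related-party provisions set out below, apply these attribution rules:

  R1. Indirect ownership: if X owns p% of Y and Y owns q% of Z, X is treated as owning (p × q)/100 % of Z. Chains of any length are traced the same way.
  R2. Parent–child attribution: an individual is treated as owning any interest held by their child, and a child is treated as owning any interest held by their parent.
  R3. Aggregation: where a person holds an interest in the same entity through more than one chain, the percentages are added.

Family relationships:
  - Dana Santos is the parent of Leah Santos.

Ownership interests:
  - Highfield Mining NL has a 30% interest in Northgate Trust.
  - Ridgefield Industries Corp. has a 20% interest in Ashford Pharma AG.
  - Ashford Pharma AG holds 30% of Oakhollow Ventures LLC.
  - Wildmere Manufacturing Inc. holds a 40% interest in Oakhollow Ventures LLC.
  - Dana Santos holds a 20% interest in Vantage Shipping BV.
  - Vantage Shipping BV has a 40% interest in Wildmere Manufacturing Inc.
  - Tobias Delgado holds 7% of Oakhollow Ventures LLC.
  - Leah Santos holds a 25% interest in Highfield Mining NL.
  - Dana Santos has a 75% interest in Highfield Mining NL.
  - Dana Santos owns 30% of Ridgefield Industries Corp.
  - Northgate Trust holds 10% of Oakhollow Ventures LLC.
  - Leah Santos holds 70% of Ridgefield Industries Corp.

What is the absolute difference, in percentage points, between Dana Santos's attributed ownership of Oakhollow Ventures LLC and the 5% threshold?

7.2

By parent–child attribution (R2), Dana Santos is treated as also owning Leah Santos's interest in Highfield Mining NL, giving 75% + 25% = 100%.
By parent–child attribution (R2), Dana Santos is treated as also owning Leah Santos's interest in Ridgefield Industries Corp, giving 30% + 70% = 100%.
Chain via Highfield Mining NL → Northgate Trust (R1): 100% × 30% × 10% = 3% of Oakhollow Ventures LLC.
Chain via Vantage Shipping BV → Wildmere Manufacturing Inc. (R1): 20% × 40% × 40% = 3.2% of Oakhollow Ventures LLC.
Chain via Ridgefield Industries Corp. → Ashford Pharma AG (R1): 100% × 20% × 30% = 6% of Oakhollow Ventures LLC.
Aggregating (R3): 3% + 3.2% + 6% = 12.2%.
12.2% exceeds the 5% threshold by 7.2 percentage points.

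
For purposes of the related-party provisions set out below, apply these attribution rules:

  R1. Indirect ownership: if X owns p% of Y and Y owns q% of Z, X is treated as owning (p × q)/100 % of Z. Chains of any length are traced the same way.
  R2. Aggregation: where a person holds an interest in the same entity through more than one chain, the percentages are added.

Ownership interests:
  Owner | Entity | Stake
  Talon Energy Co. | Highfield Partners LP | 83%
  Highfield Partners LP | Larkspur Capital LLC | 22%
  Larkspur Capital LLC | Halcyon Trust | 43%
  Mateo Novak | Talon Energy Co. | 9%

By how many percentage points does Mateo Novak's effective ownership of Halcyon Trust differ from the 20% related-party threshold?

Chain via Talon Energy Co. → Highfield Partners LP → Larkspur Capital LLC (R1): 9% × 83% × 22% × 43% = 0.706662% of Halcyon Trust.
0.706662% falls short of the 20% threshold by 19.293338 percentage points.

19.293338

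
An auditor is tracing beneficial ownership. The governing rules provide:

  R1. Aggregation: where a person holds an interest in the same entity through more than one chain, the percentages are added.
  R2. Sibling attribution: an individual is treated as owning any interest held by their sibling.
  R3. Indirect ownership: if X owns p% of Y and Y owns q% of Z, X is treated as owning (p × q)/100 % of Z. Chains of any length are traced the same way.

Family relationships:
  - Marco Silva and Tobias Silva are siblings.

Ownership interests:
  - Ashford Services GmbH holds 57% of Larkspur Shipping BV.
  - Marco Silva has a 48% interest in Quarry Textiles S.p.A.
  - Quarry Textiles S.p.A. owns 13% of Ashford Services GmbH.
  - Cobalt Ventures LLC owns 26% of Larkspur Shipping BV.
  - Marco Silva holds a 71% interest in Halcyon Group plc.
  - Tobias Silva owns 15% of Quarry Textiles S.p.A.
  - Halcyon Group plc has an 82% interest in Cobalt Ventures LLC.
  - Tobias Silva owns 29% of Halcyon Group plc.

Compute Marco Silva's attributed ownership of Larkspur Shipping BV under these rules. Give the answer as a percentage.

By sibling attribution (R2), Marco Silva is treated as also owning Tobias Silva's interest in Halcyon Group plc, giving 71% + 29% = 100%.
By sibling attribution (R2), Marco Silva is treated as also owning Tobias Silva's interest in Quarry Textiles S.p.A, giving 48% + 15% = 63%.
Chain via Halcyon Group plc → Cobalt Ventures LLC (R3): 100% × 82% × 26% = 21.32% of Larkspur Shipping BV.
Chain via Quarry Textiles S.p.A. → Ashford Services GmbH (R3): 63% × 13% × 57% = 4.6683% of Larkspur Shipping BV.
Aggregating (R1): 21.32% + 4.6683% = 25.9883%.

25.9883%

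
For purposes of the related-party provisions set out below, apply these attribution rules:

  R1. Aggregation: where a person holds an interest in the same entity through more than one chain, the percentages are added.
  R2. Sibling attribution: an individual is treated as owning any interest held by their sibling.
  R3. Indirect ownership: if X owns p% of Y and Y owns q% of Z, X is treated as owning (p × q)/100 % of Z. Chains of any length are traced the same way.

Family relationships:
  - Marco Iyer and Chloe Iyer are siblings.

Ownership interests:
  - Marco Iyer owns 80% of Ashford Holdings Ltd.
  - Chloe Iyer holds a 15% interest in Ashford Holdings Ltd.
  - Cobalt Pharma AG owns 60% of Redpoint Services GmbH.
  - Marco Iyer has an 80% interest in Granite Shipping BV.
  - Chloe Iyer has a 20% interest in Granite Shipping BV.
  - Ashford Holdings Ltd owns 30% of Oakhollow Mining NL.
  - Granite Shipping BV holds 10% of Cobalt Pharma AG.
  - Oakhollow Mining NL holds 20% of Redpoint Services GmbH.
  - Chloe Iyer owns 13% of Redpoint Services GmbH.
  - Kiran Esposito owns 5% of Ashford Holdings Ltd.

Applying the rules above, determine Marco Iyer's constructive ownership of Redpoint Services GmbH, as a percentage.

By sibling attribution (R2), Marco Iyer is treated as also owning Chloe Iyer's interest in Granite Shipping BV, giving 80% + 20% = 100%.
By sibling attribution (R2), Marco Iyer is treated as also owning Chloe Iyer's interest in Ashford Holdings Ltd, giving 80% + 15% = 95%.
By sibling attribution (R2), Marco Iyer is treated as owning Chloe Iyer's 13% interest in Redpoint Services GmbH.
Chain via Granite Shipping BV → Cobalt Pharma AG (R3): 100% × 10% × 60% = 6% of Redpoint Services GmbH.
Chain via Ashford Holdings Ltd → Oakhollow Mining NL (R3): 95% × 30% × 20% = 5.7% of Redpoint Services GmbH.
Direct interest in Redpoint Services GmbH: 13%.
Aggregating (R1): 6% + 5.7% + 13% = 24.7%.

24.7%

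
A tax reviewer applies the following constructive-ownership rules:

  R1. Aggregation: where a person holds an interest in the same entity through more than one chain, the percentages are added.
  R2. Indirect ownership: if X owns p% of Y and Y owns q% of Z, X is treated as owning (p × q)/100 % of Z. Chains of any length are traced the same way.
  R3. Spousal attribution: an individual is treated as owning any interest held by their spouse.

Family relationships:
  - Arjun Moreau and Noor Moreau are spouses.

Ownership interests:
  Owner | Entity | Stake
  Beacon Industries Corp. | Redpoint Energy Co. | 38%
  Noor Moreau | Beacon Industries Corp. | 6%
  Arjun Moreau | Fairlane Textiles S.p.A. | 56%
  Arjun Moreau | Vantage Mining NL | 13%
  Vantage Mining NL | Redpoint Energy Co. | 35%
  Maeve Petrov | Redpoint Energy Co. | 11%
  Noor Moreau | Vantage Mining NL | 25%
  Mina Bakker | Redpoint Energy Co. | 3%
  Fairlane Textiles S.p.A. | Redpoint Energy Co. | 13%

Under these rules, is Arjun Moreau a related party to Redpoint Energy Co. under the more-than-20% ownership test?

By spousal attribution (R3), Arjun Moreau is treated as also owning Noor Moreau's interest in Vantage Mining NL, giving 13% + 25% = 38%.
By spousal attribution (R3), Arjun Moreau is treated as owning Noor Moreau's 6% interest in Beacon Industries Corp.
Chain via Fairlane Textiles S.p.A. (R2): 56% × 13% = 7.28% of Redpoint Energy Co.
Chain via Vantage Mining NL (R2): 38% × 35% = 13.3% of Redpoint Energy Co.
Chain via Beacon Industries Corp. (R2): 6% × 38% = 2.28% of Redpoint Energy Co.
Aggregating (R1): 7.28% + 13.3% + 2.28% = 22.86%.
22.86% exceeds the 20% threshold, so Arjun is a related party to Redpoint Energy Co.

Yes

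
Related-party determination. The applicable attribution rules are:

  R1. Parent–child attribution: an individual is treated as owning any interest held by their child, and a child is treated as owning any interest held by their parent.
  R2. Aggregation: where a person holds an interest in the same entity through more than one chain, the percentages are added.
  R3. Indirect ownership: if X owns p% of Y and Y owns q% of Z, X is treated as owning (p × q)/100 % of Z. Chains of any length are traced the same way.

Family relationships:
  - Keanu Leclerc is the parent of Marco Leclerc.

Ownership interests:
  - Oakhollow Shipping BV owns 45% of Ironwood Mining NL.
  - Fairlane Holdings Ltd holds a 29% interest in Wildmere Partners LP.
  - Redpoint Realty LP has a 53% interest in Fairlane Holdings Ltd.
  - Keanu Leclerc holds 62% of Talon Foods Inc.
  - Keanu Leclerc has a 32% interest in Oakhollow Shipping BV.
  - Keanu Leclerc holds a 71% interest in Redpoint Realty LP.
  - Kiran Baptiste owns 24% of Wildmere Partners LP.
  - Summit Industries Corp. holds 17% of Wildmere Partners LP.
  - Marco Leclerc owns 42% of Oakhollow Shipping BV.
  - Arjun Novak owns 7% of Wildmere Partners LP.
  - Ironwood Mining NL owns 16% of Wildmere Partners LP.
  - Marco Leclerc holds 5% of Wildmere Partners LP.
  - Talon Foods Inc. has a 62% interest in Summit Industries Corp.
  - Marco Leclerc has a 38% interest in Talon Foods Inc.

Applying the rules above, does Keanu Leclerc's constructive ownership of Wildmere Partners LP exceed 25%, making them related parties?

Yes

By parent–child attribution (R1), Keanu Leclerc is treated as also owning Marco Leclerc's interest in Talon Foods Inc, giving 62% + 38% = 100%.
By parent–child attribution (R1), Keanu Leclerc is treated as also owning Marco Leclerc's interest in Oakhollow Shipping BV, giving 32% + 42% = 74%.
By parent–child attribution (R1), Keanu Leclerc is treated as owning Marco Leclerc's 5% interest in Wildmere Partners LP.
Chain via Redpoint Realty LP → Fairlane Holdings Ltd (R3): 71% × 53% × 29% = 10.9127% of Wildmere Partners LP.
Chain via Talon Foods Inc. → Summit Industries Corp. (R3): 100% × 62% × 17% = 10.54% of Wildmere Partners LP.
Chain via Oakhollow Shipping BV → Ironwood Mining NL (R3): 74% × 45% × 16% = 5.328% of Wildmere Partners LP.
Direct interest in Wildmere Partners LP: 5%.
Aggregating (R2): 10.9127% + 10.54% + 5.328% + 5% = 31.7807%.
31.7807% exceeds the 25% threshold, so Keanu is a related party to Wildmere Partners LP.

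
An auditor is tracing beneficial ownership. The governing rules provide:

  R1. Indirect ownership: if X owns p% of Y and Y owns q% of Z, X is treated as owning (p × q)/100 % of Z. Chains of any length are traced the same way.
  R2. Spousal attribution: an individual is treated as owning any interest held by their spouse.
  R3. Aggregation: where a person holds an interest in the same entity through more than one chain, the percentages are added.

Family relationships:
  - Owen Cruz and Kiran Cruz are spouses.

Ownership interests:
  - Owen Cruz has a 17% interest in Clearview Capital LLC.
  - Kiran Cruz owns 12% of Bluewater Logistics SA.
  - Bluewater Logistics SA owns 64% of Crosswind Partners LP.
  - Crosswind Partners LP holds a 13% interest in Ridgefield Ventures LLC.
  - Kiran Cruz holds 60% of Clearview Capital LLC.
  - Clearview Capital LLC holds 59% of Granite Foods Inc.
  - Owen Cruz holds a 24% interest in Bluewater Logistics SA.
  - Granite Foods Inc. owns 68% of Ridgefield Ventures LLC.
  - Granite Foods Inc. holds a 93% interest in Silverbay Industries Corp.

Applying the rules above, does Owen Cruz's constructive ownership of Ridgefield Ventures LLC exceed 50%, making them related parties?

By spousal attribution (R2), Owen Cruz is treated as also owning Kiran Cruz's interest in Bluewater Logistics SA, giving 24% + 12% = 36%.
By spousal attribution (R2), Owen Cruz is treated as also owning Kiran Cruz's interest in Clearview Capital LLC, giving 17% + 60% = 77%.
Chain via Bluewater Logistics SA → Crosswind Partners LP (R1): 36% × 64% × 13% = 2.9952% of Ridgefield Ventures LLC.
Chain via Clearview Capital LLC → Granite Foods Inc. (R1): 77% × 59% × 68% = 30.8924% of Ridgefield Ventures LLC.
Aggregating (R3): 2.9952% + 30.8924% = 33.8876%.
33.8876% does not exceed the 50% threshold, so Owen is not a related party to Ridgefield Ventures LLC.

No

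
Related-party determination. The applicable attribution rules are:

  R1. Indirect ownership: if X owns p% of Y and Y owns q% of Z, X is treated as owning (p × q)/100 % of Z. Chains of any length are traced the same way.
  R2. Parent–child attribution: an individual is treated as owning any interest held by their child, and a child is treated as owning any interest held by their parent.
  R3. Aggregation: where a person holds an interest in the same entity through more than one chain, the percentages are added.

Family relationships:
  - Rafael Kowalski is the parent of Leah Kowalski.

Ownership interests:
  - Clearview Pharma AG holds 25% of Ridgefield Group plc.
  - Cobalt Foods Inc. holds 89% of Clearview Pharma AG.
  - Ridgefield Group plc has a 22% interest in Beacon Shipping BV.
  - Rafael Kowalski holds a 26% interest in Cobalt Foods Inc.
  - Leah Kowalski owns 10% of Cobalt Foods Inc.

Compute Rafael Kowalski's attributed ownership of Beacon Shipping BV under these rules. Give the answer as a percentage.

1.7622%

By parent–child attribution (R2), Rafael Kowalski is treated as also owning Leah Kowalski's interest in Cobalt Foods Inc, giving 26% + 10% = 36%.
Chain via Cobalt Foods Inc. → Clearview Pharma AG → Ridgefield Group plc (R1): 36% × 89% × 25% × 22% = 1.7622% of Beacon Shipping BV.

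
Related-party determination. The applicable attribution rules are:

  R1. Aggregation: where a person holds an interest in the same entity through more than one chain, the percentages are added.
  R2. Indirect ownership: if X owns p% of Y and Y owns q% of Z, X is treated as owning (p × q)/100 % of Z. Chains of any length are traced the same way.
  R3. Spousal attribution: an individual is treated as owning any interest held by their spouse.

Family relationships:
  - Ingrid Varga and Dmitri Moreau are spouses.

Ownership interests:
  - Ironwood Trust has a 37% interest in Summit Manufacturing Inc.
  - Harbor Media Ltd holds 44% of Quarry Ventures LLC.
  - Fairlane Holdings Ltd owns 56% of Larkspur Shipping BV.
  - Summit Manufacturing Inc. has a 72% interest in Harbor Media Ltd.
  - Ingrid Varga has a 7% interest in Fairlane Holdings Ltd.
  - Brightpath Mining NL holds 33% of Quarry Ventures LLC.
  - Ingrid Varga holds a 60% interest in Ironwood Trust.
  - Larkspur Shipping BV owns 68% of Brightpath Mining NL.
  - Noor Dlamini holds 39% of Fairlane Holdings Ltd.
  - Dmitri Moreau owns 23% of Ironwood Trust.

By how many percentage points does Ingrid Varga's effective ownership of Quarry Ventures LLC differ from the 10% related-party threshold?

0.608576

By spousal attribution (R3), Ingrid Varga is treated as also owning Dmitri Moreau's interest in Ironwood Trust, giving 60% + 23% = 83%.
Chain via Ironwood Trust → Summit Manufacturing Inc. → Harbor Media Ltd (R2): 83% × 37% × 72% × 44% = 9.728928% of Quarry Ventures LLC.
Chain via Fairlane Holdings Ltd → Larkspur Shipping BV → Brightpath Mining NL (R2): 7% × 56% × 68% × 33% = 0.879648% of Quarry Ventures LLC.
Aggregating (R1): 9.728928% + 0.879648% = 10.608576%.
10.608576% exceeds the 10% threshold by 0.608576 percentage points.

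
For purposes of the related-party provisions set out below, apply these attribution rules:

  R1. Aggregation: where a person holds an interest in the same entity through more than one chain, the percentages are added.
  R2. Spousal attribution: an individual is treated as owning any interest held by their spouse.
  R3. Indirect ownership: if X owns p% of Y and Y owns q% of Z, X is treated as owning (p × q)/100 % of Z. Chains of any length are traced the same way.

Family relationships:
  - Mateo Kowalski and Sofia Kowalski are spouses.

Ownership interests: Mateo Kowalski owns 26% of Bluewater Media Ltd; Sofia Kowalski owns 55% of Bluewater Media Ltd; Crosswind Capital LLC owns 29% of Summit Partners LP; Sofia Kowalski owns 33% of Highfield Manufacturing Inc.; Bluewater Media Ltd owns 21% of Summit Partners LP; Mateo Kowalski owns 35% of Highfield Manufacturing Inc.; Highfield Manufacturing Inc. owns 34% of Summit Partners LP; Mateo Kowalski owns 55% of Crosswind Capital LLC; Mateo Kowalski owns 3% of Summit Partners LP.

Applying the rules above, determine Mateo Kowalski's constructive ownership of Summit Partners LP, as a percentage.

By spousal attribution (R2), Mateo Kowalski is treated as also owning Sofia Kowalski's interest in Highfield Manufacturing Inc, giving 35% + 33% = 68%.
By spousal attribution (R2), Mateo Kowalski is treated as also owning Sofia Kowalski's interest in Bluewater Media Ltd, giving 26% + 55% = 81%.
Chain via Highfield Manufacturing Inc. (R3): 68% × 34% = 23.12% of Summit Partners LP.
Chain via Crosswind Capital LLC (R3): 55% × 29% = 15.95% of Summit Partners LP.
Chain via Bluewater Media Ltd (R3): 81% × 21% = 17.01% of Summit Partners LP.
Direct interest in Summit Partners LP: 3%.
Aggregating (R1): 23.12% + 15.95% + 17.01% + 3% = 59.08%.

59.08%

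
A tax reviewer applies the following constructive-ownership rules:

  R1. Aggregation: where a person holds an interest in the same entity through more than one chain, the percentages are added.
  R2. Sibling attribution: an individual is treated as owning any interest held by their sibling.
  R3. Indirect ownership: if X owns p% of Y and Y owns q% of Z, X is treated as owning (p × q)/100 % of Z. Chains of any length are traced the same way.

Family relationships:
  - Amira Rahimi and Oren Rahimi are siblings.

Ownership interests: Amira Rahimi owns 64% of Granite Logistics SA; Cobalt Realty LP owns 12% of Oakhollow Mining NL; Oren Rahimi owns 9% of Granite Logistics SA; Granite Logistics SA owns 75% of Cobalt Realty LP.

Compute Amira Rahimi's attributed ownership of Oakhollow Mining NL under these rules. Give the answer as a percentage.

By sibling attribution (R2), Amira Rahimi is treated as also owning Oren Rahimi's interest in Granite Logistics SA, giving 64% + 9% = 73%.
Chain via Granite Logistics SA → Cobalt Realty LP (R3): 73% × 75% × 12% = 6.57% of Oakhollow Mining NL.

6.57%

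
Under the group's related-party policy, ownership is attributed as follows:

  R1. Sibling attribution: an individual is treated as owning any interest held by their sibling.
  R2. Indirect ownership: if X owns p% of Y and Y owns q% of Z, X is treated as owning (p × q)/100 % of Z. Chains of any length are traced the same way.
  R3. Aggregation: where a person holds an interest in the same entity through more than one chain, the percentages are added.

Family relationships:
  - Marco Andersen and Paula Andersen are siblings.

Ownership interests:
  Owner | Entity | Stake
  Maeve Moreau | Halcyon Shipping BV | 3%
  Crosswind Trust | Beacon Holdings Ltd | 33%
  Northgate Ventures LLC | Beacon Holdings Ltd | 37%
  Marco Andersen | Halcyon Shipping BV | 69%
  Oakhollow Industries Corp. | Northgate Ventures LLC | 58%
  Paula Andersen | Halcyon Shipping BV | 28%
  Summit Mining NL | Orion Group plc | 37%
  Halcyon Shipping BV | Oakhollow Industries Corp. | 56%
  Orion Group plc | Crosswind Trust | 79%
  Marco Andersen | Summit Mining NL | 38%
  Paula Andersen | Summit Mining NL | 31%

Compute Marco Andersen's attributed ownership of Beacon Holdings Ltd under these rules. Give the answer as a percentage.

18.312743%

By sibling attribution (R1), Marco Andersen is treated as also owning Paula Andersen's interest in Halcyon Shipping BV, giving 69% + 28% = 97%.
By sibling attribution (R1), Marco Andersen is treated as also owning Paula Andersen's interest in Summit Mining NL, giving 38% + 31% = 69%.
Chain via Halcyon Shipping BV → Oakhollow Industries Corp. → Northgate Ventures LLC (R2): 97% × 56% × 58% × 37% = 11.657072% of Beacon Holdings Ltd.
Chain via Summit Mining NL → Orion Group plc → Crosswind Trust (R2): 69% × 37% × 79% × 33% = 6.655671% of Beacon Holdings Ltd.
Aggregating (R3): 11.657072% + 6.655671% = 18.312743%.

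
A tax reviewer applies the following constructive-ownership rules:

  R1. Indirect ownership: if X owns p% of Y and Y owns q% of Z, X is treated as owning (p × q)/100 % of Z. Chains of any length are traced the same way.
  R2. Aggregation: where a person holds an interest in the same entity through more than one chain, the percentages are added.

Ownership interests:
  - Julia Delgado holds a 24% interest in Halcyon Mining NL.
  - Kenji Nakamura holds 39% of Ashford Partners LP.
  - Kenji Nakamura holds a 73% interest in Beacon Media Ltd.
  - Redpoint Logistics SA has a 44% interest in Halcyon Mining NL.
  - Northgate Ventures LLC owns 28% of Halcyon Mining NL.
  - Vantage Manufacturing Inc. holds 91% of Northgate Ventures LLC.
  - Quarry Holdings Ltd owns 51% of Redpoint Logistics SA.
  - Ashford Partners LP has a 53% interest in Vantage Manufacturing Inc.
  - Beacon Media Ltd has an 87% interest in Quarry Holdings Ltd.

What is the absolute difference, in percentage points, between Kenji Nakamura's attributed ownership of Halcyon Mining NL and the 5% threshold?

14.51836

Chain via Beacon Media Ltd → Quarry Holdings Ltd → Redpoint Logistics SA (R1): 73% × 87% × 51% × 44% = 14.251644% of Halcyon Mining NL.
Chain via Ashford Partners LP → Vantage Manufacturing Inc. → Northgate Ventures LLC (R1): 39% × 53% × 91% × 28% = 5.266716% of Halcyon Mining NL.
Aggregating (R2): 14.251644% + 5.266716% = 19.51836%.
19.51836% exceeds the 5% threshold by 14.51836 percentage points.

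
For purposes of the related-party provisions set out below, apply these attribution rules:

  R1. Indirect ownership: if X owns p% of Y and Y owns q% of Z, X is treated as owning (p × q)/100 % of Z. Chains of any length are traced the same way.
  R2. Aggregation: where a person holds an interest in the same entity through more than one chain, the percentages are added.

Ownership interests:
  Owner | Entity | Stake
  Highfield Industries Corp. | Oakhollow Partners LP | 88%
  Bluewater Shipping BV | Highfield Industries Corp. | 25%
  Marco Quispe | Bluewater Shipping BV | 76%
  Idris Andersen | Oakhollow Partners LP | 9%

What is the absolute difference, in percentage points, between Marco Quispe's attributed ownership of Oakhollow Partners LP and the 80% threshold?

63.28

Chain via Bluewater Shipping BV → Highfield Industries Corp. (R1): 76% × 25% × 88% = 16.72% of Oakhollow Partners LP.
16.72% falls short of the 80% threshold by 63.28 percentage points.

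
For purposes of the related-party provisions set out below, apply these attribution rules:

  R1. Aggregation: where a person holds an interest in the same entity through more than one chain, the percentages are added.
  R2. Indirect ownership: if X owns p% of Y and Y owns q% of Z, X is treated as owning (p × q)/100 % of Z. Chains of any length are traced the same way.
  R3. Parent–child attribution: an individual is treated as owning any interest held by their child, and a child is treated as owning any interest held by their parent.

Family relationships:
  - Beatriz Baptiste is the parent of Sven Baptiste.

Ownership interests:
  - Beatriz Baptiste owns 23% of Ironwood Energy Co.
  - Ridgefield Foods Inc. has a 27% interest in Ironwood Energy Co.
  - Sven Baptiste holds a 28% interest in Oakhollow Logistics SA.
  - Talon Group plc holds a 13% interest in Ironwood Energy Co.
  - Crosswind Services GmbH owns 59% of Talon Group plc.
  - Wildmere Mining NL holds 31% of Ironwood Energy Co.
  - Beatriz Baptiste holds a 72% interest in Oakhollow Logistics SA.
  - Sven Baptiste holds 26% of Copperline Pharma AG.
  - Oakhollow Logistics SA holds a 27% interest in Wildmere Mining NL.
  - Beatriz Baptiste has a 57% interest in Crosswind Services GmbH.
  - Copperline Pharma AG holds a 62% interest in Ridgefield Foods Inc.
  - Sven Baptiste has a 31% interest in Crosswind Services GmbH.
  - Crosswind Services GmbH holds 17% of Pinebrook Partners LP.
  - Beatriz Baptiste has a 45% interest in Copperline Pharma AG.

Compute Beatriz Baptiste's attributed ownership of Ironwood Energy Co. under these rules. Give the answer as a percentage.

By parent–child attribution (R3), Beatriz Baptiste is treated as also owning Sven Baptiste's interest in Copperline Pharma AG, giving 45% + 26% = 71%.
By parent–child attribution (R3), Beatriz Baptiste is treated as also owning Sven Baptiste's interest in Oakhollow Logistics SA, giving 72% + 28% = 100%.
By parent–child attribution (R3), Beatriz Baptiste is treated as also owning Sven Baptiste's interest in Crosswind Services GmbH, giving 57% + 31% = 88%.
Chain via Copperline Pharma AG → Ridgefield Foods Inc. (R2): 71% × 62% × 27% = 11.8854% of Ironwood Energy Co.
Chain via Oakhollow Logistics SA → Wildmere Mining NL (R2): 100% × 27% × 31% = 8.37% of Ironwood Energy Co.
Chain via Crosswind Services GmbH → Talon Group plc (R2): 88% × 59% × 13% = 6.7496% of Ironwood Energy Co.
Direct interest in Ironwood Energy Co: 23%.
Aggregating (R1): 11.8854% + 8.37% + 6.7496% + 23% = 50.005%.

50.005%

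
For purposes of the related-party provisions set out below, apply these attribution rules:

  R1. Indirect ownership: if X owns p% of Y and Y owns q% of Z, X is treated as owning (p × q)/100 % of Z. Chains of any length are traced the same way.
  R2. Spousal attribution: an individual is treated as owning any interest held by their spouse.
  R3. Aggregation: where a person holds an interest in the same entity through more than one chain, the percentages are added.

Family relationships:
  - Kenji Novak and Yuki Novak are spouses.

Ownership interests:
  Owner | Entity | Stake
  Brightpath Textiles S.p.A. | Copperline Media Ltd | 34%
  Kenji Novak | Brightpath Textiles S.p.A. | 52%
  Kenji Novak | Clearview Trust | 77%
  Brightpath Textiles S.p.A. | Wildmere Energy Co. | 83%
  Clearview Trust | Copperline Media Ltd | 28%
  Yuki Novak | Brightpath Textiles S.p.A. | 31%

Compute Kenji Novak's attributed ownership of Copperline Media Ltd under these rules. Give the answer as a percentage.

By spousal attribution (R2), Kenji Novak is treated as also owning Yuki Novak's interest in Brightpath Textiles S.p.A, giving 52% + 31% = 83%.
Chain via Clearview Trust (R1): 77% × 28% = 21.56% of Copperline Media Ltd.
Chain via Brightpath Textiles S.p.A. (R1): 83% × 34% = 28.22% of Copperline Media Ltd.
Aggregating (R3): 21.56% + 28.22% = 49.78%.

49.78%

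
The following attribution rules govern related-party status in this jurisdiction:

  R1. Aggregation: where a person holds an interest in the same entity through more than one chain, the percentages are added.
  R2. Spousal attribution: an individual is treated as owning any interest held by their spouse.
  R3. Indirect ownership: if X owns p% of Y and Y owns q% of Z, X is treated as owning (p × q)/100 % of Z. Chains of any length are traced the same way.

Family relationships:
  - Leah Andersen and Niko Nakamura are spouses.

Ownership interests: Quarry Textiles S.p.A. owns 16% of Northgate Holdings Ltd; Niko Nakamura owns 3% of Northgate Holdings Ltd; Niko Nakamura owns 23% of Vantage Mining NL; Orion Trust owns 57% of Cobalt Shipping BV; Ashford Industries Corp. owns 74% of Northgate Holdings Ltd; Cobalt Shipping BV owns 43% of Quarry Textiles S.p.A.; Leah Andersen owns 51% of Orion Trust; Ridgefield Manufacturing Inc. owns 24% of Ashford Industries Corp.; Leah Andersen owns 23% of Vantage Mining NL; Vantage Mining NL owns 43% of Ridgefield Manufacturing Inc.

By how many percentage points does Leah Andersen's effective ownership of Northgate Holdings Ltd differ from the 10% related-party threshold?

By spousal attribution (R2), Leah Andersen is treated as also owning Niko Nakamura's interest in Vantage Mining NL, giving 23% + 23% = 46%.
By spousal attribution (R2), Leah Andersen is treated as owning Niko Nakamura's 3% interest in Northgate Holdings Ltd.
Chain via Vantage Mining NL → Ridgefield Manufacturing Inc. → Ashford Industries Corp. (R3): 46% × 43% × 24% × 74% = 3.512928% of Northgate Holdings Ltd.
Chain via Orion Trust → Cobalt Shipping BV → Quarry Textiles S.p.A. (R3): 51% × 57% × 43% × 16% = 2.000016% of Northgate Holdings Ltd.
Direct interest in Northgate Holdings Ltd: 3%.
Aggregating (R1): 3.512928% + 2.000016% + 3% = 8.512944%.
8.512944% falls short of the 10% threshold by 1.487056 percentage points.

1.487056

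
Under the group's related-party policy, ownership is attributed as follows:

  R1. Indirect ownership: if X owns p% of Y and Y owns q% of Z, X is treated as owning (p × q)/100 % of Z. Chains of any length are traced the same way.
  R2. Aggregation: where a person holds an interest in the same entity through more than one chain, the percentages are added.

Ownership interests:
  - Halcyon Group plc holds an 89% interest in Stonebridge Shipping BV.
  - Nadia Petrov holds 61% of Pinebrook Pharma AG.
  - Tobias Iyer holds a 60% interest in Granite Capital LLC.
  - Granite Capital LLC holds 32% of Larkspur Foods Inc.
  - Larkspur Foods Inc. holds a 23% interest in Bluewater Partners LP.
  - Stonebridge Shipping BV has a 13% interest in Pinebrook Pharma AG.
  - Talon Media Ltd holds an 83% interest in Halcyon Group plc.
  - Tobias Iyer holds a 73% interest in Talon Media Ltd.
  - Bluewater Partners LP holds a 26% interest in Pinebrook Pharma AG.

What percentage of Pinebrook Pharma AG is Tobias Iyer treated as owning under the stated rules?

8.158423%

Chain via Talon Media Ltd → Halcyon Group plc → Stonebridge Shipping BV (R1): 73% × 83% × 89% × 13% = 7.010263% of Pinebrook Pharma AG.
Chain via Granite Capital LLC → Larkspur Foods Inc. → Bluewater Partners LP (R1): 60% × 32% × 23% × 26% = 1.14816% of Pinebrook Pharma AG.
Aggregating (R2): 7.010263% + 1.14816% = 8.158423%.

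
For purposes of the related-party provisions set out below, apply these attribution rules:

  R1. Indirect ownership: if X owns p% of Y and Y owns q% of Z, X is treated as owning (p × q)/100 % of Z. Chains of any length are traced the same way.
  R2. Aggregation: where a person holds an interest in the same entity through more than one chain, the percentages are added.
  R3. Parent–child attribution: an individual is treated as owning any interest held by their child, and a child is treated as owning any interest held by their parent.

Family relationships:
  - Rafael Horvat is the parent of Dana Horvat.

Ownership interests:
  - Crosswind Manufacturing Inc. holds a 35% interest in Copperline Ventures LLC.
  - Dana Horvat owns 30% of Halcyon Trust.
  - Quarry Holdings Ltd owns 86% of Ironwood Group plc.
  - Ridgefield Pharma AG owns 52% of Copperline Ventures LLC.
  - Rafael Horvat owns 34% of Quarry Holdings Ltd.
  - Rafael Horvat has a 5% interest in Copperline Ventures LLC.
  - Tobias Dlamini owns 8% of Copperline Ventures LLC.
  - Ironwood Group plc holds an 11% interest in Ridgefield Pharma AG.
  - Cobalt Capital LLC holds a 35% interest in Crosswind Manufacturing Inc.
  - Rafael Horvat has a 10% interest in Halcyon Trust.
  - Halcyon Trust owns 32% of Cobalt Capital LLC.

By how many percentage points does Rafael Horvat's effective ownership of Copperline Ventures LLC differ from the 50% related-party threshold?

By parent–child attribution (R3), Rafael Horvat is treated as also owning Dana Horvat's interest in Halcyon Trust, giving 10% + 30% = 40%.
Chain via Halcyon Trust → Cobalt Capital LLC → Crosswind Manufacturing Inc. (R1): 40% × 32% × 35% × 35% = 1.568% of Copperline Ventures LLC.
Chain via Quarry Holdings Ltd → Ironwood Group plc → Ridgefield Pharma AG (R1): 34% × 86% × 11% × 52% = 1.672528% of Copperline Ventures LLC.
Direct interest in Copperline Ventures LLC: 5%.
Aggregating (R2): 1.568% + 1.672528% + 5% = 8.240528%.
8.240528% falls short of the 50% threshold by 41.759472 percentage points.

41.759472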